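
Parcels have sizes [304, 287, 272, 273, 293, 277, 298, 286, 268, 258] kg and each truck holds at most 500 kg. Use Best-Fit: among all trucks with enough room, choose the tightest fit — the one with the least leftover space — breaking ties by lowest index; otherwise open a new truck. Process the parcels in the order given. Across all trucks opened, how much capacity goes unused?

304 kg → truck 1 (remaining 196 kg)
287 kg → truck 2 (remaining 213 kg)
272 kg → truck 3 (remaining 228 kg)
273 kg → truck 4 (remaining 227 kg)
293 kg → truck 5 (remaining 207 kg)
277 kg → truck 6 (remaining 223 kg)
298 kg → truck 7 (remaining 202 kg)
286 kg → truck 8 (remaining 214 kg)
268 kg → truck 9 (remaining 232 kg)
258 kg → truck 10 (remaining 242 kg)
10 trucks × 500 kg = 5000 kg; used 2816 kg; unused 2184 kg.

2184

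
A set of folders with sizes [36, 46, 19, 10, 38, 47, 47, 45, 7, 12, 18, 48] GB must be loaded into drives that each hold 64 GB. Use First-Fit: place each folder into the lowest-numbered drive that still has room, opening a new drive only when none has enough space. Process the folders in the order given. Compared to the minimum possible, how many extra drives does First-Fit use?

0

First-Fit: [36,19,7] [46,10] [38,12] [47] [47] [45,18] [48] → 7 drives.
7 folders exceed 32 GB (half the capacity), and no two of those can share a drive, so at least 7 drives are needed.
So 7 is already optimal.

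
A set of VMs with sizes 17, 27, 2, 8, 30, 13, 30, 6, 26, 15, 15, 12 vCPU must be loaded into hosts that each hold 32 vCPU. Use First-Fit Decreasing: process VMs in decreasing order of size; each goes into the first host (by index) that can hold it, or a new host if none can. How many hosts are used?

Sorted descending: 30, 30, 27, 26, 17, 15, 15, 13, 12, 8, 6, 2.
host 1: place 30 vCPU, 2 vCPU left
host 2: place 30 vCPU, 2 vCPU left
host 3: place 27 vCPU, 5 vCPU left
host 4: place 26 vCPU, 6 vCPU left
host 5: place 17 vCPU, 15 vCPU left
host 5: place 15 vCPU, 0 vCPU left
host 6: place 15 vCPU, 17 vCPU left
host 6: place 13 vCPU, 4 vCPU left
host 7: place 12 vCPU, 20 vCPU left
host 7: place 8 vCPU, 12 vCPU left
host 4: place 6 vCPU, 0 vCPU left
host 1: place 2 vCPU, 0 vCPU left
Final hosts: [30,2] [30] [27] [26,6] [17,15] [15,13] [12,8].

7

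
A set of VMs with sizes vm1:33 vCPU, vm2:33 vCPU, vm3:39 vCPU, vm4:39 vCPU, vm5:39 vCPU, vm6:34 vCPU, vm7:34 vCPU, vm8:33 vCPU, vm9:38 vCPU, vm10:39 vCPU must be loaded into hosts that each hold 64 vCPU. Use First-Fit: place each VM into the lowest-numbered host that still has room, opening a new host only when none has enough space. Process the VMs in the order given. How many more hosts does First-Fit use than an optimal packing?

0

First-Fit: [33] [33] [39] [39] [39] [34] [34] [33] [38] [39] → 10 hosts.
10 VMs exceed 32 vCPU (half the capacity), and no two of those can share a host, so at least 10 hosts are needed.
So 10 is already optimal.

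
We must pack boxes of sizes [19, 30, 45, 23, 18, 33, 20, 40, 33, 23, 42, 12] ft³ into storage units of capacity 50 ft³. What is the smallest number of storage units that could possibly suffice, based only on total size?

7

Total size = 19 + 30 + 45 + 23 + 18 + 33 + 20 + 40 + 33 + 23 + 42 + 12 = 338 ft³.
⌈338 / 50⌉ = 7.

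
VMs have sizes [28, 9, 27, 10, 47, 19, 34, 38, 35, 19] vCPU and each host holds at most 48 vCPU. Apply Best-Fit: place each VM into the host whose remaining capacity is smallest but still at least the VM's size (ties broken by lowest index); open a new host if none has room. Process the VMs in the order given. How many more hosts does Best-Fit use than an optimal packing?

Best-Fit: [28,9,10] [27,19] [47] [34] [38] [35] [19] → 7 hosts.
Total size 266 vCPU; any packing needs at least ⌈266/48⌉ = 6 hosts.
An optimal packing achieves that bound: [47] [38,10] [35,9] [34] [28,19] [27,19] → 6 hosts.
Excess: 7 − 6 = 1.

1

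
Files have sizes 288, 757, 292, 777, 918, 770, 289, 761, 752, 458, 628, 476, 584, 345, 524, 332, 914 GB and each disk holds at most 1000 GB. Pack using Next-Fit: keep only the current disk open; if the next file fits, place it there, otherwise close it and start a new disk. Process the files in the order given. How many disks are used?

disk 1: place 288 GB, 712 GB left
disk 2: place 757 GB, 243 GB left
disk 3: place 292 GB, 708 GB left
disk 4: place 777 GB, 223 GB left
disk 5: place 918 GB, 82 GB left
disk 6: place 770 GB, 230 GB left
disk 7: place 289 GB, 711 GB left
disk 8: place 761 GB, 239 GB left
disk 9: place 752 GB, 248 GB left
disk 10: place 458 GB, 542 GB left
disk 11: place 628 GB, 372 GB left
disk 12: place 476 GB, 524 GB left
disk 13: place 584 GB, 416 GB left
disk 13: place 345 GB, 71 GB left
disk 14: place 524 GB, 476 GB left
disk 14: place 332 GB, 144 GB left
disk 15: place 914 GB, 86 GB left
Final disks: [288] [757] [292] [777] [918] [770] [289] [761] [752] [458] [628] [476] [584,345] [524,332] [914].

15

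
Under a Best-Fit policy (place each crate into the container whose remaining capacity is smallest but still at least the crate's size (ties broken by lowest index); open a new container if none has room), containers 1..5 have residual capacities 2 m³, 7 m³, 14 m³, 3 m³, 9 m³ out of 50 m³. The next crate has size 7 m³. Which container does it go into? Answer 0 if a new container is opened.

2

Containers with room: container 2 (7 m³), container 3 (14 m³), container 5 (9 m³).
Tightest fit is container 2 with 7 m³ free.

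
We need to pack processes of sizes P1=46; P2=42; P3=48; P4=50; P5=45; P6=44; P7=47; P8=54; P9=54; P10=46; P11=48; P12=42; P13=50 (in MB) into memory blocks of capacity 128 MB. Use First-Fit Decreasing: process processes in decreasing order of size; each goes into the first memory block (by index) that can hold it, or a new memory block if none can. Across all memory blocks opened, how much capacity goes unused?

Sorted descending: 54, 54, 50, 50, 48, 48, 47, 46, 46, 45, 44, 42, 42.
Put 54 MB in memory block 1; 74 MB remain.
Put 54 MB in memory block 1; 20 MB remain.
Put 50 MB in memory block 2; 78 MB remain.
Put 50 MB in memory block 2; 28 MB remain.
Put 48 MB in memory block 3; 80 MB remain.
Put 48 MB in memory block 3; 32 MB remain.
Put 47 MB in memory block 4; 81 MB remain.
Put 46 MB in memory block 4; 35 MB remain.
Put 46 MB in memory block 5; 82 MB remain.
Put 45 MB in memory block 5; 37 MB remain.
Put 44 MB in memory block 6; 84 MB remain.
Put 42 MB in memory block 6; 42 MB remain.
Put 42 MB in memory block 6; 0 MB remain.
6 memory blocks × 128 MB = 768 MB; used 616 MB; unused 152 MB.

152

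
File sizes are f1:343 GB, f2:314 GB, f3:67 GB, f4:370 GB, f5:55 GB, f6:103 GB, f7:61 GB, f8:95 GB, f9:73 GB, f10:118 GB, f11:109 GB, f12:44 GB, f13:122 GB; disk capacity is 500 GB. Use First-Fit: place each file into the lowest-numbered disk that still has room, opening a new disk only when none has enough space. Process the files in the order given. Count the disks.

disk 1: place f1 (343 GB), 157 GB left
disk 2: place f2 (314 GB), 186 GB left
disk 1: place f3 (67 GB), 90 GB left
disk 3: place f4 (370 GB), 130 GB left
disk 1: place f5 (55 GB), 35 GB left
disk 2: place f6 (103 GB), 83 GB left
disk 2: place f7 (61 GB), 22 GB left
disk 3: place f8 (95 GB), 35 GB left
disk 4: place f9 (73 GB), 427 GB left
disk 4: place f10 (118 GB), 309 GB left
disk 4: place f11 (109 GB), 200 GB left
disk 4: place f12 (44 GB), 156 GB left
disk 4: place f13 (122 GB), 34 GB left

4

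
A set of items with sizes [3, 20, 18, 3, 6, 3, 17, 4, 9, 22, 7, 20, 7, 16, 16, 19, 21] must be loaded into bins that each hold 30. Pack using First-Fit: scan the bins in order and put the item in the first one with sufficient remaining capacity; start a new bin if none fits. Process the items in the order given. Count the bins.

9

Put 3 in bin 1; 27 remain.
Put 20 in bin 1; 7 remain.
Put 18 in bin 2; 12 remain.
Put 3 in bin 1; 4 remain.
Put 6 in bin 2; 6 remain.
Put 3 in bin 1; 1 remain.
Put 17 in bin 3; 13 remain.
Put 4 in bin 2; 2 remain.
Put 9 in bin 3; 4 remain.
Put 22 in bin 4; 8 remain.
Put 7 in bin 4; 1 remain.
Put 20 in bin 5; 10 remain.
Put 7 in bin 5; 3 remain.
Put 16 in bin 6; 14 remain.
Put 16 in bin 7; 14 remain.
Put 19 in bin 8; 11 remain.
Put 21 in bin 9; 9 remain.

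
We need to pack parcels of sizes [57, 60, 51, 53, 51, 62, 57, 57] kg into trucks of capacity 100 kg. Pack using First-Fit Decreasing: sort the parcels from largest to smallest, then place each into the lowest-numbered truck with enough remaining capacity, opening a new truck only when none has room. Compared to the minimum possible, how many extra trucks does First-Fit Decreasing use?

First-Fit Decreasing: [62] [60] [57] [57] [57] [53] [51] [51] → 8 trucks.
8 parcels exceed 50 kg (half the capacity), and no two of those can share a truck, so at least 8 trucks are needed.
So 8 is already optimal.

0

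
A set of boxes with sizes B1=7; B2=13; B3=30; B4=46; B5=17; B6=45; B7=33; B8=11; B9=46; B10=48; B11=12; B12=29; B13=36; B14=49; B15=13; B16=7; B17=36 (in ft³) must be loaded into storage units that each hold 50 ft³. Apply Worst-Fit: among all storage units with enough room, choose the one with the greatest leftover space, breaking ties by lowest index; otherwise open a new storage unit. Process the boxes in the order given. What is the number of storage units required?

11 storage units

Put B1 (7 ft³) in storage unit 1; 43 ft³ remain.
Put B2 (13 ft³) in storage unit 1; 30 ft³ remain.
Put B3 (30 ft³) in storage unit 1; 0 ft³ remain.
Put B4 (46 ft³) in storage unit 2; 4 ft³ remain.
Put B5 (17 ft³) in storage unit 3; 33 ft³ remain.
Put B6 (45 ft³) in storage unit 4; 5 ft³ remain.
Put B7 (33 ft³) in storage unit 3; 0 ft³ remain.
Put B8 (11 ft³) in storage unit 5; 39 ft³ remain.
Put B9 (46 ft³) in storage unit 6; 4 ft³ remain.
Put B10 (48 ft³) in storage unit 7; 2 ft³ remain.
Put B11 (12 ft³) in storage unit 5; 27 ft³ remain.
Put B12 (29 ft³) in storage unit 8; 21 ft³ remain.
Put B13 (36 ft³) in storage unit 9; 14 ft³ remain.
Put B14 (49 ft³) in storage unit 10; 1 ft³ remain.
Put B15 (13 ft³) in storage unit 5; 14 ft³ remain.
Put B16 (7 ft³) in storage unit 8; 14 ft³ remain.
Put B17 (36 ft³) in storage unit 11; 14 ft³ remain.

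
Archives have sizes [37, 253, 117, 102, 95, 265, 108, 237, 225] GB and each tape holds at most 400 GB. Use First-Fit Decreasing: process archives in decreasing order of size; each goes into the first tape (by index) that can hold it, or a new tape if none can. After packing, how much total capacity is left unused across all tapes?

161

Sorted descending: 265, 253, 237, 225, 117, 108, 102, 95, 37.
Put 265 GB in tape 1; 135 GB remain.
Put 253 GB in tape 2; 147 GB remain.
Put 237 GB in tape 3; 163 GB remain.
Put 225 GB in tape 4; 175 GB remain.
Put 117 GB in tape 1; 18 GB remain.
Put 108 GB in tape 2; 39 GB remain.
Put 102 GB in tape 3; 61 GB remain.
Put 95 GB in tape 4; 80 GB remain.
Put 37 GB in tape 2; 2 GB remain.
4 tapes × 400 GB = 1600 GB; used 1439 GB; unused 161 GB.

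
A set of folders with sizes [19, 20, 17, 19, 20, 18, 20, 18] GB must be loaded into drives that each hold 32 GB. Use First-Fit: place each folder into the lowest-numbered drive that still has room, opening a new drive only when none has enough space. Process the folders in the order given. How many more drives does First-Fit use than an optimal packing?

First-Fit: [19] [20] [17] [19] [20] [18] [20] [18] → 8 drives.
8 folders exceed 16 GB (half the capacity), and no two of those can share a drive, so at least 8 drives are needed.
So 8 is already optimal.

0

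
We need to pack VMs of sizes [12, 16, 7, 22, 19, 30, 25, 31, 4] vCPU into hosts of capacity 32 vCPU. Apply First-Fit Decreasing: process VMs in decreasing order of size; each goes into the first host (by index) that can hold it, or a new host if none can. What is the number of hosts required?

Sorted descending: 31, 30, 25, 22, 19, 16, 12, 7, 4.
host 1: place 31 vCPU, 1 vCPU left
host 2: place 30 vCPU, 2 vCPU left
host 3: place 25 vCPU, 7 vCPU left
host 4: place 22 vCPU, 10 vCPU left
host 5: place 19 vCPU, 13 vCPU left
host 6: place 16 vCPU, 16 vCPU left
host 5: place 12 vCPU, 1 vCPU left
host 3: place 7 vCPU, 0 vCPU left
host 4: place 4 vCPU, 6 vCPU left

6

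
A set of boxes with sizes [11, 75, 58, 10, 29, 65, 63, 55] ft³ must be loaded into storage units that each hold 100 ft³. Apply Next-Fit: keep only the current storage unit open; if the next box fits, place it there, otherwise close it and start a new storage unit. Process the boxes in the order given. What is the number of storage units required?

5 storage units

Put 11 ft³ in storage unit 1; 89 ft³ remain.
Put 75 ft³ in storage unit 1; 14 ft³ remain.
Put 58 ft³ in storage unit 2; 42 ft³ remain.
Put 10 ft³ in storage unit 2; 32 ft³ remain.
Put 29 ft³ in storage unit 2; 3 ft³ remain.
Put 65 ft³ in storage unit 3; 35 ft³ remain.
Put 63 ft³ in storage unit 4; 37 ft³ remain.
Put 55 ft³ in storage unit 5; 45 ft³ remain.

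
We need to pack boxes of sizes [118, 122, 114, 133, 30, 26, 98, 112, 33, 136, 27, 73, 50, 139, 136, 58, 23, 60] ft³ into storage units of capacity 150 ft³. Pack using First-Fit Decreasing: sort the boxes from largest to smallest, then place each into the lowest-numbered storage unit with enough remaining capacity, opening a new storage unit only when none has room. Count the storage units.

11 storage units

Sorted descending: 139, 136, 136, 133, 122, 118, 114, 112, 98, 73, 60, 58, 50, 33, 30, 27, 26, 23.
139 ft³ → storage unit 1 (remaining 11 ft³)
136 ft³ → storage unit 2 (remaining 14 ft³)
136 ft³ → storage unit 3 (remaining 14 ft³)
133 ft³ → storage unit 4 (remaining 17 ft³)
122 ft³ → storage unit 5 (remaining 28 ft³)
118 ft³ → storage unit 6 (remaining 32 ft³)
114 ft³ → storage unit 7 (remaining 36 ft³)
112 ft³ → storage unit 8 (remaining 38 ft³)
98 ft³ → storage unit 9 (remaining 52 ft³)
73 ft³ → storage unit 10 (remaining 77 ft³)
60 ft³ → storage unit 10 (remaining 17 ft³)
58 ft³ → storage unit 11 (remaining 92 ft³)
50 ft³ → storage unit 9 (remaining 2 ft³)
33 ft³ → storage unit 7 (remaining 3 ft³)
30 ft³ → storage unit 6 (remaining 2 ft³)
27 ft³ → storage unit 5 (remaining 1 ft³)
26 ft³ → storage unit 8 (remaining 12 ft³)
23 ft³ → storage unit 11 (remaining 69 ft³)
Final storage units: [139] [136] [136] [133] [122,27] [118,30] [114,33] [112,26] [98,50] [73,60] [58,23].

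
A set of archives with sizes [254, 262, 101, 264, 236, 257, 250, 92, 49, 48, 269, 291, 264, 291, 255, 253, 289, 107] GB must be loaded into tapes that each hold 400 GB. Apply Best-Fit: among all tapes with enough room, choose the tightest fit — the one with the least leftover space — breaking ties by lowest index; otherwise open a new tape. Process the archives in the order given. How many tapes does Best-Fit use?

tape 1: place 254 GB, 146 GB left
tape 2: place 262 GB, 138 GB left
tape 2: place 101 GB, 37 GB left
tape 3: place 264 GB, 136 GB left
tape 4: place 236 GB, 164 GB left
tape 5: place 257 GB, 143 GB left
tape 6: place 250 GB, 150 GB left
tape 3: place 92 GB, 44 GB left
tape 5: place 49 GB, 94 GB left
tape 5: place 48 GB, 46 GB left
tape 7: place 269 GB, 131 GB left
tape 8: place 291 GB, 109 GB left
tape 9: place 264 GB, 136 GB left
tape 10: place 291 GB, 109 GB left
tape 11: place 255 GB, 145 GB left
tape 12: place 253 GB, 147 GB left
tape 13: place 289 GB, 111 GB left
tape 8: place 107 GB, 2 GB left
Final tapes: [254] [262,101] [264,92] [236] [257,49,48] [250] [269] [291,107] [264] [291] [255] [253] [289].

13 tapes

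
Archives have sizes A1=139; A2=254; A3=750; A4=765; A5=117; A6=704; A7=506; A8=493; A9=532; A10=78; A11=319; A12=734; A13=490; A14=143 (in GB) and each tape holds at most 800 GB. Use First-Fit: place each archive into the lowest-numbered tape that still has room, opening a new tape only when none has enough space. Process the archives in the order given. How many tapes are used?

10

Put A1 (139 GB) in tape 1; 661 GB remain.
Put A2 (254 GB) in tape 1; 407 GB remain.
Put A3 (750 GB) in tape 2; 50 GB remain.
Put A4 (765 GB) in tape 3; 35 GB remain.
Put A5 (117 GB) in tape 1; 290 GB remain.
Put A6 (704 GB) in tape 4; 96 GB remain.
Put A7 (506 GB) in tape 5; 294 GB remain.
Put A8 (493 GB) in tape 6; 307 GB remain.
Put A9 (532 GB) in tape 7; 268 GB remain.
Put A10 (78 GB) in tape 1; 212 GB remain.
Put A11 (319 GB) in tape 8; 481 GB remain.
Put A12 (734 GB) in tape 9; 66 GB remain.
Put A13 (490 GB) in tape 10; 310 GB remain.
Put A14 (143 GB) in tape 1; 69 GB remain.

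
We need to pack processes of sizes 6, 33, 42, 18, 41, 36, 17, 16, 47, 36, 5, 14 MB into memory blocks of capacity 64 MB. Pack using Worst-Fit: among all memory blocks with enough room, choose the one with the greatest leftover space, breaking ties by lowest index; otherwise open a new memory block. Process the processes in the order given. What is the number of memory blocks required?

Put 6 MB in memory block 1; 58 MB remain.
Put 33 MB in memory block 1; 25 MB remain.
Put 42 MB in memory block 2; 22 MB remain.
Put 18 MB in memory block 1; 7 MB remain.
Put 41 MB in memory block 3; 23 MB remain.
Put 36 MB in memory block 4; 28 MB remain.
Put 17 MB in memory block 4; 11 MB remain.
Put 16 MB in memory block 3; 7 MB remain.
Put 47 MB in memory block 5; 17 MB remain.
Put 36 MB in memory block 6; 28 MB remain.
Put 5 MB in memory block 6; 23 MB remain.
Put 14 MB in memory block 6; 9 MB remain.

6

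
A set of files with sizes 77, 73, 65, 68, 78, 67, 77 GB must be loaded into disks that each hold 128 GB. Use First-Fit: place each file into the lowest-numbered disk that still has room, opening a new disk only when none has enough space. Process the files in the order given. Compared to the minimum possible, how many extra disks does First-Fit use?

0

First-Fit: [77] [73] [65] [68] [78] [67] [77] → 7 disks.
7 files exceed 64 GB (half the capacity), and no two of those can share a disk, so at least 7 disks are needed.
So 7 is already optimal.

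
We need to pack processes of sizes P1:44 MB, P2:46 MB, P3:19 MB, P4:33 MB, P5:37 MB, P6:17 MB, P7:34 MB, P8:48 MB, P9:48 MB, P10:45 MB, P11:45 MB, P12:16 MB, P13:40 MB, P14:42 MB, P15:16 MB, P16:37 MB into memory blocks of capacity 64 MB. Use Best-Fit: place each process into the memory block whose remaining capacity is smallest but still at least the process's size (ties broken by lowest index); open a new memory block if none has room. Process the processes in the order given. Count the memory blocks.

12

P1 (44 MB) → memory block 1 (remaining 20 MB)
P2 (46 MB) → memory block 2 (remaining 18 MB)
P3 (19 MB) → memory block 1 (remaining 1 MB)
P4 (33 MB) → memory block 3 (remaining 31 MB)
P5 (37 MB) → memory block 4 (remaining 27 MB)
P6 (17 MB) → memory block 2 (remaining 1 MB)
P7 (34 MB) → memory block 5 (remaining 30 MB)
P8 (48 MB) → memory block 6 (remaining 16 MB)
P9 (48 MB) → memory block 7 (remaining 16 MB)
P10 (45 MB) → memory block 8 (remaining 19 MB)
P11 (45 MB) → memory block 9 (remaining 19 MB)
P12 (16 MB) → memory block 6 (remaining 0 MB)
P13 (40 MB) → memory block 10 (remaining 24 MB)
P14 (42 MB) → memory block 11 (remaining 22 MB)
P15 (16 MB) → memory block 7 (remaining 0 MB)
P16 (37 MB) → memory block 12 (remaining 27 MB)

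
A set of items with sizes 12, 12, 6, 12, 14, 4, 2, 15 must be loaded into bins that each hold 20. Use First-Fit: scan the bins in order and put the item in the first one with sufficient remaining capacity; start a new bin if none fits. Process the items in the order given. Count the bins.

5

Put 12 in bin 1; 8 remain.
Put 12 in bin 2; 8 remain.
Put 6 in bin 1; 2 remain.
Put 12 in bin 3; 8 remain.
Put 14 in bin 4; 6 remain.
Put 4 in bin 2; 4 remain.
Put 2 in bin 1; 0 remain.
Put 15 in bin 5; 5 remain.
Final bins: [12,6,2] [12,4] [12] [14] [15].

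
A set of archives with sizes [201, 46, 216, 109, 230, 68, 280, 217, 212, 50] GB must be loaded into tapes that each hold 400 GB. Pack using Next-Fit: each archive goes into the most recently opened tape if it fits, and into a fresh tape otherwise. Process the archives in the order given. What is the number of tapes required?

tape 1: place 201 GB, 199 GB left
tape 1: place 46 GB, 153 GB left
tape 2: place 216 GB, 184 GB left
tape 2: place 109 GB, 75 GB left
tape 3: place 230 GB, 170 GB left
tape 3: place 68 GB, 102 GB left
tape 4: place 280 GB, 120 GB left
tape 5: place 217 GB, 183 GB left
tape 6: place 212 GB, 188 GB left
tape 6: place 50 GB, 138 GB left

6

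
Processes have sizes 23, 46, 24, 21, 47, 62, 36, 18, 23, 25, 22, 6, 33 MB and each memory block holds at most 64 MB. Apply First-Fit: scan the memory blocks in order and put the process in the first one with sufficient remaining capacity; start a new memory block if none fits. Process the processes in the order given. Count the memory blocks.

7 memory blocks

memory block 1: place 23 MB, 41 MB left
memory block 2: place 46 MB, 18 MB left
memory block 1: place 24 MB, 17 MB left
memory block 3: place 21 MB, 43 MB left
memory block 4: place 47 MB, 17 MB left
memory block 5: place 62 MB, 2 MB left
memory block 3: place 36 MB, 7 MB left
memory block 2: place 18 MB, 0 MB left
memory block 6: place 23 MB, 41 MB left
memory block 6: place 25 MB, 16 MB left
memory block 7: place 22 MB, 42 MB left
memory block 1: place 6 MB, 11 MB left
memory block 7: place 33 MB, 9 MB left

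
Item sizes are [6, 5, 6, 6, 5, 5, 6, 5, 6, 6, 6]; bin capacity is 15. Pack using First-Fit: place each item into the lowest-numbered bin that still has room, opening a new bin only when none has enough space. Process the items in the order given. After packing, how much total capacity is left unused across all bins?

13

Put 6 in bin 1; 9 remain.
Put 5 in bin 1; 4 remain.
Put 6 in bin 2; 9 remain.
Put 6 in bin 2; 3 remain.
Put 5 in bin 3; 10 remain.
Put 5 in bin 3; 5 remain.
Put 6 in bin 4; 9 remain.
Put 5 in bin 3; 0 remain.
Put 6 in bin 4; 3 remain.
Put 6 in bin 5; 9 remain.
Put 6 in bin 5; 3 remain.
5 bins × 15 = 75; used 62; unused 13.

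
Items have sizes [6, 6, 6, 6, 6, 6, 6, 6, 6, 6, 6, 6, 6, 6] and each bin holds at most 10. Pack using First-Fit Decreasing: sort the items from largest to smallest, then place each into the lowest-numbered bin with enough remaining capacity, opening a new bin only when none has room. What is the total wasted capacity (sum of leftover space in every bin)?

56

Sorted descending: 6, 6, 6, 6, 6, 6, 6, 6, 6, 6, 6, 6, 6, 6.
Put 6 in bin 1; 4 remain.
Put 6 in bin 2; 4 remain.
Put 6 in bin 3; 4 remain.
Put 6 in bin 4; 4 remain.
Put 6 in bin 5; 4 remain.
Put 6 in bin 6; 4 remain.
Put 6 in bin 7; 4 remain.
Put 6 in bin 8; 4 remain.
Put 6 in bin 9; 4 remain.
Put 6 in bin 10; 4 remain.
Put 6 in bin 11; 4 remain.
Put 6 in bin 12; 4 remain.
Put 6 in bin 13; 4 remain.
Put 6 in bin 14; 4 remain.
14 bins × 10 = 140; used 84; unused 56.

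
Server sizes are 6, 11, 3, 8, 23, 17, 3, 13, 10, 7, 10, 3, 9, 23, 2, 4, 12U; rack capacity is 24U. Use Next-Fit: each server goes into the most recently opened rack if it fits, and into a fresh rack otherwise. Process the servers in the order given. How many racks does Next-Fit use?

Put 6U in rack 1; 18U remain.
Put 11U in rack 1; 7U remain.
Put 3U in rack 1; 4U remain.
Put 8U in rack 2; 16U remain.
Put 23U in rack 3; 1U remain.
Put 17U in rack 4; 7U remain.
Put 3U in rack 4; 4U remain.
Put 13U in rack 5; 11U remain.
Put 10U in rack 5; 1U remain.
Put 7U in rack 6; 17U remain.
Put 10U in rack 6; 7U remain.
Put 3U in rack 6; 4U remain.
Put 9U in rack 7; 15U remain.
Put 23U in rack 8; 1U remain.
Put 2U in rack 9; 22U remain.
Put 4U in rack 9; 18U remain.
Put 12U in rack 9; 6U remain.
Final racks: [6,11,3] [8] [23] [17,3] [13,10] [7,10,3] [9] [23] [2,4,12].

9 racks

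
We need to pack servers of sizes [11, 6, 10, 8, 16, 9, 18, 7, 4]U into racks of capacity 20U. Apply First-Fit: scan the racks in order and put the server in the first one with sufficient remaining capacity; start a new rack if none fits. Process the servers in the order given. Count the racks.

5

Put 11U in rack 1; 9U remain.
Put 6U in rack 1; 3U remain.
Put 10U in rack 2; 10U remain.
Put 8U in rack 2; 2U remain.
Put 16U in rack 3; 4U remain.
Put 9U in rack 4; 11U remain.
Put 18U in rack 5; 2U remain.
Put 7U in rack 4; 4U remain.
Put 4U in rack 3; 0U remain.
Final racks: [11,6] [10,8] [16,4] [9,7] [18].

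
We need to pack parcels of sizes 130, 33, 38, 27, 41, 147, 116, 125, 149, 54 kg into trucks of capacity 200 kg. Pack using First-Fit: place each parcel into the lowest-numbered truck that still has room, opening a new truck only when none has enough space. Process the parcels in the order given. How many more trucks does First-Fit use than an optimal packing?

First-Fit: [130,33,27] [38,41,116] [147] [125,54] [149] → 5 trucks.
Total size 860 kg; any packing needs at least ⌈860/200⌉ = 5 trucks.
So 5 is already optimal.

0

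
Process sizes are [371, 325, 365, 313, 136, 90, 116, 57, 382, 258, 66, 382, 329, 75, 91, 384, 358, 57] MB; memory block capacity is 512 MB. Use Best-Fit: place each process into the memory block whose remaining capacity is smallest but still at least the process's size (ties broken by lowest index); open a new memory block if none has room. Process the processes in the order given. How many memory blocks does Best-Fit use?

371 MB → memory block 1 (remaining 141 MB)
325 MB → memory block 2 (remaining 187 MB)
365 MB → memory block 3 (remaining 147 MB)
313 MB → memory block 4 (remaining 199 MB)
136 MB → memory block 1 (remaining 5 MB)
90 MB → memory block 3 (remaining 57 MB)
116 MB → memory block 2 (remaining 71 MB)
57 MB → memory block 3 (remaining 0 MB)
382 MB → memory block 5 (remaining 130 MB)
258 MB → memory block 6 (remaining 254 MB)
66 MB → memory block 2 (remaining 5 MB)
382 MB → memory block 7 (remaining 130 MB)
329 MB → memory block 8 (remaining 183 MB)
75 MB → memory block 5 (remaining 55 MB)
91 MB → memory block 7 (remaining 39 MB)
384 MB → memory block 9 (remaining 128 MB)
358 MB → memory block 10 (remaining 154 MB)
57 MB → memory block 9 (remaining 71 MB)

10 memory blocks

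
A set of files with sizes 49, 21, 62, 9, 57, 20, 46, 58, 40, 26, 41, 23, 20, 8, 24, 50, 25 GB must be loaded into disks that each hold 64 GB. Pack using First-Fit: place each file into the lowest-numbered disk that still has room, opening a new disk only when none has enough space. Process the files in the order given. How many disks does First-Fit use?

11

Put 49 GB in disk 1; 15 GB remain.
Put 21 GB in disk 2; 43 GB remain.
Put 62 GB in disk 3; 2 GB remain.
Put 9 GB in disk 1; 6 GB remain.
Put 57 GB in disk 4; 7 GB remain.
Put 20 GB in disk 2; 23 GB remain.
Put 46 GB in disk 5; 18 GB remain.
Put 58 GB in disk 6; 6 GB remain.
Put 40 GB in disk 7; 24 GB remain.
Put 26 GB in disk 8; 38 GB remain.
Put 41 GB in disk 9; 23 GB remain.
Put 23 GB in disk 2; 0 GB remain.
Put 20 GB in disk 7; 4 GB remain.
Put 8 GB in disk 5; 10 GB remain.
Put 24 GB in disk 8; 14 GB remain.
Put 50 GB in disk 10; 14 GB remain.
Put 25 GB in disk 11; 39 GB remain.
Final disks: [49,9] [21,20,23] [62] [57] [46,8] [58] [40,20] [26,24] [41] [50] [25].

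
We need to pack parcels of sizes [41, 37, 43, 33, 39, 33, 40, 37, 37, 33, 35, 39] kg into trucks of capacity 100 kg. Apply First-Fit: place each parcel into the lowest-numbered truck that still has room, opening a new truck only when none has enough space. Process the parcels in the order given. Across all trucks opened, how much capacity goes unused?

truck 1: place 41 kg, 59 kg left
truck 1: place 37 kg, 22 kg left
truck 2: place 43 kg, 57 kg left
truck 2: place 33 kg, 24 kg left
truck 3: place 39 kg, 61 kg left
truck 3: place 33 kg, 28 kg left
truck 4: place 40 kg, 60 kg left
truck 4: place 37 kg, 23 kg left
truck 5: place 37 kg, 63 kg left
truck 5: place 33 kg, 30 kg left
truck 6: place 35 kg, 65 kg left
truck 6: place 39 kg, 26 kg left
6 trucks × 100 kg = 600 kg; used 447 kg; unused 153 kg.

153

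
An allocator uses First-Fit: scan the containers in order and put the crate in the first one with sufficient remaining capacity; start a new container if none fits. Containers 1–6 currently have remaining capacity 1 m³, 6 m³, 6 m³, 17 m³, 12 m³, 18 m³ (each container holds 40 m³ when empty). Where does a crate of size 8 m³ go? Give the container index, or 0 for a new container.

4

Containers with room: container 4 (17 m³), container 5 (12 m³), container 6 (18 m³).
The first with room is container 4.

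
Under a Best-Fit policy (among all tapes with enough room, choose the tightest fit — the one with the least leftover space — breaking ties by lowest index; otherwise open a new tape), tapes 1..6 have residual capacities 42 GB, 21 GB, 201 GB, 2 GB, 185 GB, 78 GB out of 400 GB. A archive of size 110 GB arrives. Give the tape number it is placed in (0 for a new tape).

5

Tapes with room: tape 3 (201 GB), tape 5 (185 GB).
Tightest fit is tape 5 with 185 GB free.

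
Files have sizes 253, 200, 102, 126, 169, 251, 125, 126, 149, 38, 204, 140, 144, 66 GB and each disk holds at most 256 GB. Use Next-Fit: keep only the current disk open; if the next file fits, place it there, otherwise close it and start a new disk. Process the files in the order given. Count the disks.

10

253 GB → disk 1 (remaining 3 GB)
200 GB → disk 2 (remaining 56 GB)
102 GB → disk 3 (remaining 154 GB)
126 GB → disk 3 (remaining 28 GB)
169 GB → disk 4 (remaining 87 GB)
251 GB → disk 5 (remaining 5 GB)
125 GB → disk 6 (remaining 131 GB)
126 GB → disk 6 (remaining 5 GB)
149 GB → disk 7 (remaining 107 GB)
38 GB → disk 7 (remaining 69 GB)
204 GB → disk 8 (remaining 52 GB)
140 GB → disk 9 (remaining 116 GB)
144 GB → disk 10 (remaining 112 GB)
66 GB → disk 10 (remaining 46 GB)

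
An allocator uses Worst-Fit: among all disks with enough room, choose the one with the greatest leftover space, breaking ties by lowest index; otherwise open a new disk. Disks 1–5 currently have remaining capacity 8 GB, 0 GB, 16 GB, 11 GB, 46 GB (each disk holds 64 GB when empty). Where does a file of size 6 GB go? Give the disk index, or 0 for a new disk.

5

Disks with room: disk 1 (8 GB), disk 3 (16 GB), disk 4 (11 GB), disk 5 (46 GB).
Most room is disk 5 with 46 GB free.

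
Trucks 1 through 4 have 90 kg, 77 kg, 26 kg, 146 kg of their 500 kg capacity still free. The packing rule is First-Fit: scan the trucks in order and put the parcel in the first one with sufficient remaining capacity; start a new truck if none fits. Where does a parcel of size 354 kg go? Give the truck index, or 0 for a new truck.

0

No truck has ≥ 354 kg free, so a new truck is opened.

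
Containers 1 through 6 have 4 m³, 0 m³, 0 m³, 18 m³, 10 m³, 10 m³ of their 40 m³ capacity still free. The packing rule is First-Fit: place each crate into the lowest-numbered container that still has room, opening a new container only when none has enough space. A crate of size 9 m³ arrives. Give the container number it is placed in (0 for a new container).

Containers with room: container 4 (18 m³), container 5 (10 m³), container 6 (10 m³).
The first with room is container 4.

4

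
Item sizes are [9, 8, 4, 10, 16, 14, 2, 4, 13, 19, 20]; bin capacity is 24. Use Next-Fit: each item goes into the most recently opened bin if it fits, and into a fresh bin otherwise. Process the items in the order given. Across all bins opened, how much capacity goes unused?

49

9 → bin 1 (remaining 15)
8 → bin 1 (remaining 7)
4 → bin 1 (remaining 3)
10 → bin 2 (remaining 14)
16 → bin 3 (remaining 8)
14 → bin 4 (remaining 10)
2 → bin 4 (remaining 8)
4 → bin 4 (remaining 4)
13 → bin 5 (remaining 11)
19 → bin 6 (remaining 5)
20 → bin 7 (remaining 4)
7 bins × 24 = 168; used 119; unused 49.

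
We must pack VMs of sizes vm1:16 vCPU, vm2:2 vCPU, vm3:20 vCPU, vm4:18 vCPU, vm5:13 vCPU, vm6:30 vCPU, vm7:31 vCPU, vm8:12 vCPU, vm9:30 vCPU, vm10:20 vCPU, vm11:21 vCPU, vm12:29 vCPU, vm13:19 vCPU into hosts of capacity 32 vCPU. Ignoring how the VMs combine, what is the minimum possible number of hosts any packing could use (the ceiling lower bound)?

9 hosts

Total size = 16 + 2 + 20 + 18 + 13 + 30 + 31 + 12 + 30 + 20 + 21 + 29 + 19 = 261 vCPU.
⌈261 / 32⌉ = 9.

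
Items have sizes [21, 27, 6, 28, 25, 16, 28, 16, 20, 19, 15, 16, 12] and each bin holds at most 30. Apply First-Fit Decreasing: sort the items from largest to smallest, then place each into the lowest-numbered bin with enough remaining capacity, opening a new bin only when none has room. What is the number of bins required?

Sorted descending: 28, 28, 27, 25, 21, 20, 19, 16, 16, 16, 15, 12, 6.
Put 28 in bin 1; 2 remain.
Put 28 in bin 2; 2 remain.
Put 27 in bin 3; 3 remain.
Put 25 in bin 4; 5 remain.
Put 21 in bin 5; 9 remain.
Put 20 in bin 6; 10 remain.
Put 19 in bin 7; 11 remain.
Put 16 in bin 8; 14 remain.
Put 16 in bin 9; 14 remain.
Put 16 in bin 10; 14 remain.
Put 15 in bin 11; 15 remain.
Put 12 in bin 8; 2 remain.
Put 6 in bin 5; 3 remain.

11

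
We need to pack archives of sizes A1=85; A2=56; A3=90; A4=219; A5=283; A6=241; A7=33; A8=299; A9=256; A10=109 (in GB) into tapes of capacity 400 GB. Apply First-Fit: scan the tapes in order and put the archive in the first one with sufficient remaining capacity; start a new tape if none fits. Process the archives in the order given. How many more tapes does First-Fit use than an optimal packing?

1

First-Fit: [85,56,90,33,109] [219] [283] [241] [299] [256] → 6 tapes.
Total size 1671 GB; any packing needs at least ⌈1671/400⌉ = 5 tapes.
An optimal packing achieves that bound: [299,90] [283,109] [256,85,56] [241,33] [219] → 5 tapes.
Excess: 6 − 5 = 1.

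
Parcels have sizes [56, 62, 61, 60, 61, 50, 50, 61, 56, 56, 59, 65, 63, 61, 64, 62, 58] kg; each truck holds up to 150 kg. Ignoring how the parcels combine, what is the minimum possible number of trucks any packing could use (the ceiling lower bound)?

7

Total size = 56 + 62 + 61 + 60 + 61 + 50 + 50 + 61 + 56 + 56 + 59 + 65 + 63 + 61 + 64 + 62 + 58 = 1005 kg.
⌈1005 / 150⌉ = 7.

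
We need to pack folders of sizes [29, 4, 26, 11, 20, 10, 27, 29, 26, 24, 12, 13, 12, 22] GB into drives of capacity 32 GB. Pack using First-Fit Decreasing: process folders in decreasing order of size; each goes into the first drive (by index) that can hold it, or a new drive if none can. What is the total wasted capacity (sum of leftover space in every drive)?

Sorted descending: 29, 29, 27, 26, 26, 24, 22, 20, 13, 12, 12, 11, 10, 4.
Put 29 GB in drive 1; 3 GB remain.
Put 29 GB in drive 2; 3 GB remain.
Put 27 GB in drive 3; 5 GB remain.
Put 26 GB in drive 4; 6 GB remain.
Put 26 GB in drive 5; 6 GB remain.
Put 24 GB in drive 6; 8 GB remain.
Put 22 GB in drive 7; 10 GB remain.
Put 20 GB in drive 8; 12 GB remain.
Put 13 GB in drive 9; 19 GB remain.
Put 12 GB in drive 8; 0 GB remain.
Put 12 GB in drive 9; 7 GB remain.
Put 11 GB in drive 10; 21 GB remain.
Put 10 GB in drive 7; 0 GB remain.
Put 4 GB in drive 3; 1 GB remain.
10 drives × 32 GB = 320 GB; used 265 GB; unused 55 GB.

55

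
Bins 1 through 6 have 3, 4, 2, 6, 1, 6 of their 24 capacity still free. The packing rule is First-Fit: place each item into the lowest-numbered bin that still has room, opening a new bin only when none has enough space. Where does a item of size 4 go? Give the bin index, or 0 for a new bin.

Bins with room: bin 2 (4), bin 4 (6), bin 6 (6).
The first with room is bin 2.

2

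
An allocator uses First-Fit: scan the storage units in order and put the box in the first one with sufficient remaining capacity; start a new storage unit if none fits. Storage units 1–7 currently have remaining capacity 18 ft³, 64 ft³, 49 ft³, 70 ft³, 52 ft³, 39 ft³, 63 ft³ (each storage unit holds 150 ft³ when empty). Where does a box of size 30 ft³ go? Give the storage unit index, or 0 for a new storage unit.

Storage units with room: storage unit 2 (64 ft³), storage unit 3 (49 ft³), storage unit 4 (70 ft³), storage unit 5 (52 ft³), storage unit 6 (39 ft³), storage unit 7 (63 ft³).
The first with room is storage unit 2.

2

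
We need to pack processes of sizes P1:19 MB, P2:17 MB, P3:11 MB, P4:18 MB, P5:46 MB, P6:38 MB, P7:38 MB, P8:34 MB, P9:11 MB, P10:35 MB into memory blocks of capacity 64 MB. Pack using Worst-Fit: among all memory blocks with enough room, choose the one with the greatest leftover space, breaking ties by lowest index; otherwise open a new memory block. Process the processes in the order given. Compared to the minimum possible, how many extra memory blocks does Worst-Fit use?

Worst-Fit: [19,17,11] [18,46] [38] [38] [34,11] [35] → 6 memory blocks.
Total size 267 MB; any packing needs at least ⌈267/64⌉ = 5 memory blocks.
An optimal packing achieves that bound: [46,18] [38,19] [38,17] [35,11,11] [34] → 5 memory blocks.
Excess: 6 − 5 = 1.

1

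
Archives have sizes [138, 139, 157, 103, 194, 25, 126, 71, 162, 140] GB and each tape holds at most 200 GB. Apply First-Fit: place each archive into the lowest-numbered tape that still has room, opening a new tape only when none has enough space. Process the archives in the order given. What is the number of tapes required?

8

138 GB → tape 1 (remaining 62 GB)
139 GB → tape 2 (remaining 61 GB)
157 GB → tape 3 (remaining 43 GB)
103 GB → tape 4 (remaining 97 GB)
194 GB → tape 5 (remaining 6 GB)
25 GB → tape 1 (remaining 37 GB)
126 GB → tape 6 (remaining 74 GB)
71 GB → tape 4 (remaining 26 GB)
162 GB → tape 7 (remaining 38 GB)
140 GB → tape 8 (remaining 60 GB)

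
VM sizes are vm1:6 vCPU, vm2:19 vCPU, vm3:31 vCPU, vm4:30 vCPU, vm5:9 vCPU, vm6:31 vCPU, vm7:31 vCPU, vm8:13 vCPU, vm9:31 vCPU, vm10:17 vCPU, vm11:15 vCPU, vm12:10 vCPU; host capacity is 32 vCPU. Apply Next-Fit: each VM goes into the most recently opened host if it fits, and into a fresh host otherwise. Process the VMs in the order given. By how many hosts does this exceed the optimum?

2

Next-Fit: [6,19] [31] [30] [9] [31] [31] [13] [31] [17,15] [10] → 10 hosts.
Total size 243 vCPU; any packing needs at least ⌈243/32⌉ = 8 hosts.
An optimal packing achieves that bound: [31] [31] [31] [31] [30] [19,13] [17,15] [10,9,6] → 8 hosts.
Excess: 10 − 8 = 2.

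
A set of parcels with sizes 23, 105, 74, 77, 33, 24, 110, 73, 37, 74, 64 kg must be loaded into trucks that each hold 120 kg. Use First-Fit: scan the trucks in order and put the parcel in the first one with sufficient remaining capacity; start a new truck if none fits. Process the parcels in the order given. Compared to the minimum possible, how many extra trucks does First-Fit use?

First-Fit: [23,74] [105] [77,33] [24,73] [110] [37,74] [64] → 7 trucks.
7 parcels exceed 60 kg (half the capacity), and no two of those can share a truck, so at least 7 trucks are needed.
So 7 is already optimal.

0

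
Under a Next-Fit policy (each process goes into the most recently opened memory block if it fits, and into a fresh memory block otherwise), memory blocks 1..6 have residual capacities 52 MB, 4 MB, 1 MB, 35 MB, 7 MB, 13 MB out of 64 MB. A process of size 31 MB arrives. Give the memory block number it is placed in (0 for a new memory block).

Next-Fit only looks at memory block 6, which has 13 MB free.
31 MB does not fit, so a new memory block is opened.

0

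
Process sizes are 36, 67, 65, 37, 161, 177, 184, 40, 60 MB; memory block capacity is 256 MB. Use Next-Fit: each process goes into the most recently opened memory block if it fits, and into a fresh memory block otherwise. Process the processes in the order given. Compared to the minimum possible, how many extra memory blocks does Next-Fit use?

Next-Fit: [36,67,65,37] [161] [177] [184,40] [60] → 5 memory blocks.
Total size 827 MB; any packing needs at least ⌈827/256⌉ = 4 memory blocks.
An optimal packing achieves that bound: [184,67] [177,65] [161,60] [40,37,36] → 4 memory blocks.
Excess: 5 − 4 = 1.

1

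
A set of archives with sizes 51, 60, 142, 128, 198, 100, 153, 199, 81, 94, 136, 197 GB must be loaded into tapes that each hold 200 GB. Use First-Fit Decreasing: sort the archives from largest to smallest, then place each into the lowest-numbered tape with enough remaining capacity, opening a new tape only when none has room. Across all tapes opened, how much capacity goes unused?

Sorted descending: 199, 198, 197, 153, 142, 136, 128, 100, 94, 81, 60, 51.
199 GB → tape 1 (remaining 1 GB)
198 GB → tape 2 (remaining 2 GB)
197 GB → tape 3 (remaining 3 GB)
153 GB → tape 4 (remaining 47 GB)
142 GB → tape 5 (remaining 58 GB)
136 GB → tape 6 (remaining 64 GB)
128 GB → tape 7 (remaining 72 GB)
100 GB → tape 8 (remaining 100 GB)
94 GB → tape 8 (remaining 6 GB)
81 GB → tape 9 (remaining 119 GB)
60 GB → tape 6 (remaining 4 GB)
51 GB → tape 5 (remaining 7 GB)
9 tapes × 200 GB = 1800 GB; used 1539 GB; unused 261 GB.

261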